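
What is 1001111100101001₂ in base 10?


Positional values:
Bit 0: 1 × 2^0 = 1
Bit 3: 1 × 2^3 = 8
Bit 5: 1 × 2^5 = 32
Bit 8: 1 × 2^8 = 256
Bit 9: 1 × 2^9 = 512
Bit 10: 1 × 2^10 = 1024
Bit 11: 1 × 2^11 = 2048
Bit 12: 1 × 2^12 = 4096
Bit 15: 1 × 2^15 = 32768
Sum = 1 + 8 + 32 + 256 + 512 + 1024 + 2048 + 4096 + 32768
= 40745


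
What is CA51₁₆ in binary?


Each hex digit → 4 binary bits:
  C = 1100
  A = 1010
  5 = 0101
  1 = 0001
Concatenate: 1100 1010 0101 0001
= 1100101001010001


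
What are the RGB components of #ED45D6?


Hex: #ED45D6
R = ED₁₆ = 237
G = 45₁₆ = 69
B = D6₁₆ = 214
= RGB(237, 69, 214)


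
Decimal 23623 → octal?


Divide by 8 repeatedly:
23623 ÷ 8 = 2952 remainder 7
2952 ÷ 8 = 369 remainder 0
369 ÷ 8 = 46 remainder 1
46 ÷ 8 = 5 remainder 6
5 ÷ 8 = 0 remainder 5
Reading remainders bottom-up:
= 0o56107


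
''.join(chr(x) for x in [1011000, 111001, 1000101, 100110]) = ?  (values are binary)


Codes (binary): 1011000 111001 1000101 100110
Per-code ASCII lookup:
  1011000 = 88  (range 65-90: uppercase, 88 - 65 = 23) → 'X'
  111001 = 57  (range 48-57: digits, 57 - 48 = 9) → '9'
  1000101 = 69  (range 65-90: uppercase, 69 - 65 = 4) → 'E'
  100110 = 38  (special character) → '&'
= 'X9E&'


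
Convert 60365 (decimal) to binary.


Divide by 2 repeatedly:
60365 ÷ 2 = 30182 remainder 1
30182 ÷ 2 = 15091 remainder 0
15091 ÷ 2 = 7545 remainder 1
7545 ÷ 2 = 3772 remainder 1
3772 ÷ 2 = 1886 remainder 0
1886 ÷ 2 = 943 remainder 0
943 ÷ 2 = 471 remainder 1
471 ÷ 2 = 235 remainder 1
235 ÷ 2 = 117 remainder 1
117 ÷ 2 = 58 remainder 1
58 ÷ 2 = 29 remainder 0
29 ÷ 2 = 14 remainder 1
14 ÷ 2 = 7 remainder 0
7 ÷ 2 = 3 remainder 1
3 ÷ 2 = 1 remainder 1
1 ÷ 2 = 0 remainder 1
Reading remainders bottom-up:
= 1110101111001101


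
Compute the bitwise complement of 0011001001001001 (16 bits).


Original: 0011001001001001
Invert all bits:
  bit 0: 0 → 1
  bit 1: 0 → 1
  bit 2: 1 → 0
  bit 3: 1 → 0
  bit 4: 0 → 1
  bit 5: 0 → 1
  bit 6: 1 → 0
  bit 7: 0 → 1
  bit 8: 0 → 1
  bit 9: 1 → 0
  bit 10: 0 → 1
  bit 11: 0 → 1
  bit 12: 1 → 0
  bit 13: 0 → 1
  bit 14: 0 → 1
  bit 15: 1 → 0
= 1100110110110110


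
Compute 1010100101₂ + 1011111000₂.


Align and add column by column (LSB to MSB, carry propagating):
  01010100101
+ 01011111000
  -----------
  col 0: 1 + 0 + 0 (carry in) = 1 → bit 1, carry out 0
  col 1: 0 + 0 + 0 (carry in) = 0 → bit 0, carry out 0
  col 2: 1 + 0 + 0 (carry in) = 1 → bit 1, carry out 0
  col 3: 0 + 1 + 0 (carry in) = 1 → bit 1, carry out 0
  col 4: 0 + 1 + 0 (carry in) = 1 → bit 1, carry out 0
  col 5: 1 + 1 + 0 (carry in) = 2 → bit 0, carry out 1
  col 6: 0 + 1 + 1 (carry in) = 2 → bit 0, carry out 1
  col 7: 1 + 1 + 1 (carry in) = 3 → bit 1, carry out 1
  col 8: 0 + 0 + 1 (carry in) = 1 → bit 1, carry out 0
  col 9: 1 + 1 + 0 (carry in) = 2 → bit 0, carry out 1
  col 10: 0 + 0 + 1 (carry in) = 1 → bit 1, carry out 0
Reading bits MSB→LSB: 10110011101
Strip leading zeros: 10110011101
= 10110011101


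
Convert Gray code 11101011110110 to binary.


Gray code: 11101011110110
MSB stays the same: 1
Each subsequent bit = prev_binary XOR current_gray:
  B[1] = 1 XOR 1 = 0
  B[2] = 0 XOR 1 = 1
  B[3] = 1 XOR 0 = 1
  B[4] = 1 XOR 1 = 0
  B[5] = 0 XOR 0 = 0
  B[6] = 0 XOR 1 = 1
  B[7] = 1 XOR 1 = 0
  B[8] = 0 XOR 1 = 1
  B[9] = 1 XOR 1 = 0
  B[10] = 0 XOR 0 = 0
  B[11] = 0 XOR 1 = 1
  B[12] = 1 XOR 1 = 0
  B[13] = 0 XOR 0 = 0
= 10110010100100 (11428 decimal)


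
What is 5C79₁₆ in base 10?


Positional values:
Position 0: 9 × 16^0 = 9 × 1 = 9
Position 1: 7 × 16^1 = 7 × 16 = 112
Position 2: C × 16^2 = 12 × 256 = 3072
Position 3: 5 × 16^3 = 5 × 4096 = 20480
Sum = 9 + 112 + 3072 + 20480
= 23673


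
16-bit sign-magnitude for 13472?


Sign bit: 0 (positive)
Magnitude: 13472 = 011010010100000
= 0011010010100000


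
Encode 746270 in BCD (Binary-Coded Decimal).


Each digit → 4-bit binary:
  7 → 0111
  4 → 0100
  6 → 0110
  2 → 0010
  7 → 0111
  0 → 0000
= 0111 0100 0110 0010 0111 0000


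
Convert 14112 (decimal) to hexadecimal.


Divide by 16 repeatedly:
14112 ÷ 16 = 882 remainder 0 (0)
882 ÷ 16 = 55 remainder 2 (2)
55 ÷ 16 = 3 remainder 7 (7)
3 ÷ 16 = 0 remainder 3 (3)
Reading remainders bottom-up:
= 0x3720


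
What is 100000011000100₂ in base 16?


Group into 4-bit nibbles: 0100000011000100
  0100 = 4
  0000 = 0
  1100 = C
  0100 = 4
= 0x40C4


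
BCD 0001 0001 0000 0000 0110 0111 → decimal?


Each 4-bit group → digit:
  0001 → 1
  0001 → 1
  0000 → 0
  0000 → 0
  0110 → 6
  0111 → 7
= 110067


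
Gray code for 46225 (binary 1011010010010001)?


Binary: 1011010010010001
Gray code: G = B XOR (B >> 1)
B >> 1 = 0101101001001000
1011010010010001 XOR 0101101001001000:
  1 XOR 0 = 1
  0 XOR 1 = 1
  1 XOR 0 = 1
  1 XOR 1 = 0
  0 XOR 1 = 1
  1 XOR 0 = 1
  0 XOR 1 = 1
  0 XOR 0 = 0
  1 XOR 0 = 1
  0 XOR 1 = 1
  0 XOR 0 = 0
  1 XOR 0 = 1
  0 XOR 1 = 1
  0 XOR 0 = 0
  0 XOR 0 = 0
  1 XOR 0 = 1
= 1110111011011001


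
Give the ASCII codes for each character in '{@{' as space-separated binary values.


String: '{@{'  (3 characters)
Per-character ASCII lookup:
  '{': special character: '{' = 123 → 1111011
  '@': special character: '@' = 64 → 1000000
  '{': special character: '{' = 123 → 1111011
= 1111011 1000000 1111011


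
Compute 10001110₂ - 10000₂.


Align and subtract column by column (LSB to MSB, borrowing when needed):
  10001110
- 00010000
  --------
  col 0: (0 - 0 borrow-in) - 0 → 0 - 0 = 0, borrow out 0
  col 1: (1 - 0 borrow-in) - 0 → 1 - 0 = 1, borrow out 0
  col 2: (1 - 0 borrow-in) - 0 → 1 - 0 = 1, borrow out 0
  col 3: (1 - 0 borrow-in) - 0 → 1 - 0 = 1, borrow out 0
  col 4: (0 - 0 borrow-in) - 1 → borrow from next column: (0+2) - 1 = 1, borrow out 1
  col 5: (0 - 1 borrow-in) - 0 → borrow from next column: (-1+2) - 0 = 1, borrow out 1
  col 6: (0 - 1 borrow-in) - 0 → borrow from next column: (-1+2) - 0 = 1, borrow out 1
  col 7: (1 - 1 borrow-in) - 0 → 0 - 0 = 0, borrow out 0
Reading bits MSB→LSB: 01111110
Strip leading zeros: 1111110
= 1111110


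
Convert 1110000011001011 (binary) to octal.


Group into 3-bit groups: 001110000011001011
  001 = 1
  110 = 6
  000 = 0
  011 = 3
  001 = 1
  011 = 3
= 0o160313


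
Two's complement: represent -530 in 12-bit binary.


Original: 001000010010
Step 1 - Invert all bits: 110111101101
Step 2 - Add 1: 110111101101 + 1
= 110111101110 (represents -530)


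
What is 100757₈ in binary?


Each octal digit → 3 binary bits:
  1 = 001
  0 = 000
  0 = 000
  7 = 111
  5 = 101
  7 = 111
Concatenate: 001 000 000 111 101 111
= 001000000111101111


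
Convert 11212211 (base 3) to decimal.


Positional values (base 3):
  1 × 3^0 = 1 × 1 = 1
  1 × 3^1 = 1 × 3 = 3
  2 × 3^2 = 2 × 9 = 18
  2 × 3^3 = 2 × 27 = 54
  1 × 3^4 = 1 × 81 = 81
  2 × 3^5 = 2 × 243 = 486
  1 × 3^6 = 1 × 729 = 729
  1 × 3^7 = 1 × 2187 = 2187
Sum = 1 + 3 + 18 + 54 + 81 + 486 + 729 + 2187
= 3559


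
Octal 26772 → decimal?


Positional values:
Position 0: 2 × 8^0 = 2
Position 1: 7 × 8^1 = 56
Position 2: 7 × 8^2 = 448
Position 3: 6 × 8^3 = 3072
Position 4: 2 × 8^4 = 8192
Sum = 2 + 56 + 448 + 3072 + 8192
= 11770


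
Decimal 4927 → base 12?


Divide by 12 repeatedly:
4927 ÷ 12 = 410 remainder 7
410 ÷ 12 = 34 remainder 2
34 ÷ 12 = 2 remainder 10
2 ÷ 12 = 0 remainder 2
Reading remainders bottom-up:
= 2A27


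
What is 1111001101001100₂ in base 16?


Group into 4-bit nibbles: 1111001101001100
  1111 = F
  0011 = 3
  0100 = 4
  1100 = C
= 0xF34C


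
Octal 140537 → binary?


Each octal digit → 3 binary bits:
  1 = 001
  4 = 100
  0 = 000
  5 = 101
  3 = 011
  7 = 111
Concatenate: 001 100 000 101 011 111
= 001100000101011111


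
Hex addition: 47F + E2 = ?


Align and add column by column (LSB to MSB, each column mod 16 with carry):
  047F
+ 00E2
  ----
  col 0: F(15) + 2(2) + 0 (carry in) = 17 → 1(1), carry out 1
  col 1: 7(7) + E(14) + 1 (carry in) = 22 → 6(6), carry out 1
  col 2: 4(4) + 0(0) + 1 (carry in) = 5 → 5(5), carry out 0
  col 3: 0(0) + 0(0) + 0 (carry in) = 0 → 0(0), carry out 0
Reading digits MSB→LSB: 0561
Strip leading zeros: 561
= 0x561


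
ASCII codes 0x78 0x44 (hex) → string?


Codes (hex): 0x78 0x44
Per-code ASCII lookup:
  0x78 = 120  (range 97-122: lowercase, 120 - 97 = 23) → 'x'
  0x44 = 68  (range 65-90: uppercase, 68 - 65 = 3) → 'D'
= 'xD'


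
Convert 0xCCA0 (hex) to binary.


Each hex digit → 4 binary bits:
  C = 1100
  C = 1100
  A = 1010
  0 = 0000
Concatenate: 1100 1100 1010 0000
= 1100110010100000


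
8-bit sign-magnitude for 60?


Sign bit: 0 (positive)
Magnitude: 60 = 0111100
= 00111100


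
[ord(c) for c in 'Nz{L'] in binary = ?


String: 'Nz{L'  (4 characters)
Per-character ASCII lookup:
  'N': uppercase starts at 65: 'N' = 65 + 13 = 78 → 1001110
  'z': lowercase starts at 97: 'z' = 97 + 25 = 122 → 1111010
  '{': special character: '{' = 123 → 1111011
  'L': uppercase starts at 65: 'L' = 65 + 11 = 76 → 1001100
= 1001110 1111010 1111011 1001100


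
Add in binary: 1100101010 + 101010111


Align and add column by column (LSB to MSB, carry propagating):
  01100101010
+ 00101010111
  -----------
  col 0: 0 + 1 + 0 (carry in) = 1 → bit 1, carry out 0
  col 1: 1 + 1 + 0 (carry in) = 2 → bit 0, carry out 1
  col 2: 0 + 1 + 1 (carry in) = 2 → bit 0, carry out 1
  col 3: 1 + 0 + 1 (carry in) = 2 → bit 0, carry out 1
  col 4: 0 + 1 + 1 (carry in) = 2 → bit 0, carry out 1
  col 5: 1 + 0 + 1 (carry in) = 2 → bit 0, carry out 1
  col 6: 0 + 1 + 1 (carry in) = 2 → bit 0, carry out 1
  col 7: 0 + 0 + 1 (carry in) = 1 → bit 1, carry out 0
  col 8: 1 + 1 + 0 (carry in) = 2 → bit 0, carry out 1
  col 9: 1 + 0 + 1 (carry in) = 2 → bit 0, carry out 1
  col 10: 0 + 0 + 1 (carry in) = 1 → bit 1, carry out 0
Reading bits MSB→LSB: 10010000001
Strip leading zeros: 10010000001
= 10010000001


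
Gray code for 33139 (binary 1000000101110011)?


Binary: 1000000101110011
Gray code: G = B XOR (B >> 1)
B >> 1 = 0100000010111001
1000000101110011 XOR 0100000010111001:
  1 XOR 0 = 1
  0 XOR 1 = 1
  0 XOR 0 = 0
  0 XOR 0 = 0
  0 XOR 0 = 0
  0 XOR 0 = 0
  0 XOR 0 = 0
  1 XOR 0 = 1
  0 XOR 1 = 1
  1 XOR 0 = 1
  1 XOR 1 = 0
  1 XOR 1 = 0
  0 XOR 1 = 1
  0 XOR 0 = 0
  1 XOR 0 = 1
  1 XOR 1 = 0
= 1100000111001010


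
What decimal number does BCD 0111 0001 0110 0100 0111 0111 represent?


Each 4-bit group → digit:
  0111 → 7
  0001 → 1
  0110 → 6
  0100 → 4
  0111 → 7
  0111 → 7
= 716477


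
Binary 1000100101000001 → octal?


Group into 3-bit groups: 001000100101000001
  001 = 1
  000 = 0
  100 = 4
  101 = 5
  000 = 0
  001 = 1
= 0o104501


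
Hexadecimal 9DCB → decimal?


Positional values:
Position 0: B × 16^0 = 11 × 1 = 11
Position 1: C × 16^1 = 12 × 16 = 192
Position 2: D × 16^2 = 13 × 256 = 3328
Position 3: 9 × 16^3 = 9 × 4096 = 36864
Sum = 11 + 192 + 3328 + 36864
= 40395


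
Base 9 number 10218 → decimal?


Positional values (base 9):
  8 × 9^0 = 8 × 1 = 8
  1 × 9^1 = 1 × 9 = 9
  2 × 9^2 = 2 × 81 = 162
  0 × 9^3 = 0 × 729 = 0
  1 × 9^4 = 1 × 6561 = 6561
Sum = 8 + 9 + 162 + 0 + 6561
= 6740


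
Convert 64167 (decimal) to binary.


Divide by 2 repeatedly:
64167 ÷ 2 = 32083 remainder 1
32083 ÷ 2 = 16041 remainder 1
16041 ÷ 2 = 8020 remainder 1
8020 ÷ 2 = 4010 remainder 0
4010 ÷ 2 = 2005 remainder 0
2005 ÷ 2 = 1002 remainder 1
1002 ÷ 2 = 501 remainder 0
501 ÷ 2 = 250 remainder 1
250 ÷ 2 = 125 remainder 0
125 ÷ 2 = 62 remainder 1
62 ÷ 2 = 31 remainder 0
31 ÷ 2 = 15 remainder 1
15 ÷ 2 = 7 remainder 1
7 ÷ 2 = 3 remainder 1
3 ÷ 2 = 1 remainder 1
1 ÷ 2 = 0 remainder 1
Reading remainders bottom-up:
= 1111101010100111


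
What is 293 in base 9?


Divide by 9 repeatedly:
293 ÷ 9 = 32 remainder 5
32 ÷ 9 = 3 remainder 5
3 ÷ 9 = 0 remainder 3
Reading remainders bottom-up:
= 355


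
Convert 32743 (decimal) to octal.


Divide by 8 repeatedly:
32743 ÷ 8 = 4092 remainder 7
4092 ÷ 8 = 511 remainder 4
511 ÷ 8 = 63 remainder 7
63 ÷ 8 = 7 remainder 7
7 ÷ 8 = 0 remainder 7
Reading remainders bottom-up:
= 0o77747


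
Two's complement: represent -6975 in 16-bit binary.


Original: 0001101100111111
Step 1 - Invert all bits: 1110010011000000
Step 2 - Add 1: 1110010011000000 + 1
= 1110010011000001 (represents -6975)


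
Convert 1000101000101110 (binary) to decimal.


Positional values:
Bit 1: 1 × 2^1 = 2
Bit 2: 1 × 2^2 = 4
Bit 3: 1 × 2^3 = 8
Bit 5: 1 × 2^5 = 32
Bit 9: 1 × 2^9 = 512
Bit 11: 1 × 2^11 = 2048
Bit 15: 1 × 2^15 = 32768
Sum = 2 + 4 + 8 + 32 + 512 + 2048 + 32768
= 35374


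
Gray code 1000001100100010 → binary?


Gray code: 1000001100100010
MSB stays the same: 1
Each subsequent bit = prev_binary XOR current_gray:
  B[1] = 1 XOR 0 = 1
  B[2] = 1 XOR 0 = 1
  B[3] = 1 XOR 0 = 1
  B[4] = 1 XOR 0 = 1
  B[5] = 1 XOR 0 = 1
  B[6] = 1 XOR 1 = 0
  B[7] = 0 XOR 1 = 1
  B[8] = 1 XOR 0 = 1
  B[9] = 1 XOR 0 = 1
  B[10] = 1 XOR 1 = 0
  B[11] = 0 XOR 0 = 0
  B[12] = 0 XOR 0 = 0
  B[13] = 0 XOR 0 = 0
  B[14] = 0 XOR 1 = 1
  B[15] = 1 XOR 0 = 1
= 1111110111000011 (64963 decimal)


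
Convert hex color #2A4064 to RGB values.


Hex: #2A4064
R = 2A₁₆ = 42
G = 40₁₆ = 64
B = 64₁₆ = 100
= RGB(42, 64, 100)


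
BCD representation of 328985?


Each digit → 4-bit binary:
  3 → 0011
  2 → 0010
  8 → 1000
  9 → 1001
  8 → 1000
  5 → 0101
= 0011 0010 1000 1001 1000 0101


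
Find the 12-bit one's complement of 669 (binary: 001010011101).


Original: 001010011101
Invert all bits:
  bit 0: 0 → 1
  bit 1: 0 → 1
  bit 2: 1 → 0
  bit 3: 0 → 1
  bit 4: 1 → 0
  bit 5: 0 → 1
  bit 6: 0 → 1
  bit 7: 1 → 0
  bit 8: 1 → 0
  bit 9: 1 → 0
  bit 10: 0 → 1
  bit 11: 1 → 0
= 110101100010


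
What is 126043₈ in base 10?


Positional values:
Position 0: 3 × 8^0 = 3
Position 1: 4 × 8^1 = 32
Position 2: 0 × 8^2 = 0
Position 3: 6 × 8^3 = 3072
Position 4: 2 × 8^4 = 8192
Position 5: 1 × 8^5 = 32768
Sum = 3 + 32 + 0 + 3072 + 8192 + 32768
= 44067


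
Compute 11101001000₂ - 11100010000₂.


Align and subtract column by column (LSB to MSB, borrowing when needed):
  11101001000
- 11100010000
  -----------
  col 0: (0 - 0 borrow-in) - 0 → 0 - 0 = 0, borrow out 0
  col 1: (0 - 0 borrow-in) - 0 → 0 - 0 = 0, borrow out 0
  col 2: (0 - 0 borrow-in) - 0 → 0 - 0 = 0, borrow out 0
  col 3: (1 - 0 borrow-in) - 0 → 1 - 0 = 1, borrow out 0
  col 4: (0 - 0 borrow-in) - 1 → borrow from next column: (0+2) - 1 = 1, borrow out 1
  col 5: (0 - 1 borrow-in) - 0 → borrow from next column: (-1+2) - 0 = 1, borrow out 1
  col 6: (1 - 1 borrow-in) - 0 → 0 - 0 = 0, borrow out 0
  col 7: (0 - 0 borrow-in) - 0 → 0 - 0 = 0, borrow out 0
  col 8: (1 - 0 borrow-in) - 1 → 1 - 1 = 0, borrow out 0
  col 9: (1 - 0 borrow-in) - 1 → 1 - 1 = 0, borrow out 0
  col 10: (1 - 0 borrow-in) - 1 → 1 - 1 = 0, borrow out 0
Reading bits MSB→LSB: 00000111000
Strip leading zeros: 111000
= 111000


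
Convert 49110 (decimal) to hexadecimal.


Divide by 16 repeatedly:
49110 ÷ 16 = 3069 remainder 6 (6)
3069 ÷ 16 = 191 remainder 13 (D)
191 ÷ 16 = 11 remainder 15 (F)
11 ÷ 16 = 0 remainder 11 (B)
Reading remainders bottom-up:
= 0xBFD6


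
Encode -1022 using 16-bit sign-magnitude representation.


Sign bit: 1 (negative)
Magnitude: 1022 = 000001111111110
= 1000001111111110


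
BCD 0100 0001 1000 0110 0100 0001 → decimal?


Each 4-bit group → digit:
  0100 → 4
  0001 → 1
  1000 → 8
  0110 → 6
  0100 → 4
  0001 → 1
= 418641


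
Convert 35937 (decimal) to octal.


Divide by 8 repeatedly:
35937 ÷ 8 = 4492 remainder 1
4492 ÷ 8 = 561 remainder 4
561 ÷ 8 = 70 remainder 1
70 ÷ 8 = 8 remainder 6
8 ÷ 8 = 1 remainder 0
1 ÷ 8 = 0 remainder 1
Reading remainders bottom-up:
= 0o106141


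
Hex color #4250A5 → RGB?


Hex: #4250A5
R = 42₁₆ = 66
G = 50₁₆ = 80
B = A5₁₆ = 165
= RGB(66, 80, 165)


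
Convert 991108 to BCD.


Each digit → 4-bit binary:
  9 → 1001
  9 → 1001
  1 → 0001
  1 → 0001
  0 → 0000
  8 → 1000
= 1001 1001 0001 0001 0000 1000


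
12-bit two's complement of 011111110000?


Original: 011111110000
Step 1 - Invert all bits: 100000001111
Step 2 - Add 1: 100000001111 + 1
= 100000010000 (represents -2032)


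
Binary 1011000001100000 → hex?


Group into 4-bit nibbles: 1011000001100000
  1011 = B
  0000 = 0
  0110 = 6
  0000 = 0
= 0xB060


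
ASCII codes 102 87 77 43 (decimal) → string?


Codes (decimal): 102 87 77 43
Per-code ASCII lookup:
  102  (range 97-122: lowercase, 102 - 97 = 5) → 'f'
  87  (range 65-90: uppercase, 87 - 65 = 22) → 'W'
  77  (range 65-90: uppercase, 77 - 65 = 12) → 'M'
  43  (special character) → '+'
= 'fWM+'


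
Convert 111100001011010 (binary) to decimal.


Positional values:
Bit 1: 1 × 2^1 = 2
Bit 3: 1 × 2^3 = 8
Bit 4: 1 × 2^4 = 16
Bit 6: 1 × 2^6 = 64
Bit 11: 1 × 2^11 = 2048
Bit 12: 1 × 2^12 = 4096
Bit 13: 1 × 2^13 = 8192
Bit 14: 1 × 2^14 = 16384
Sum = 2 + 8 + 16 + 64 + 2048 + 4096 + 8192 + 16384
= 30810


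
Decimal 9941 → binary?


Divide by 2 repeatedly:
9941 ÷ 2 = 4970 remainder 1
4970 ÷ 2 = 2485 remainder 0
2485 ÷ 2 = 1242 remainder 1
1242 ÷ 2 = 621 remainder 0
621 ÷ 2 = 310 remainder 1
310 ÷ 2 = 155 remainder 0
155 ÷ 2 = 77 remainder 1
77 ÷ 2 = 38 remainder 1
38 ÷ 2 = 19 remainder 0
19 ÷ 2 = 9 remainder 1
9 ÷ 2 = 4 remainder 1
4 ÷ 2 = 2 remainder 0
2 ÷ 2 = 1 remainder 0
1 ÷ 2 = 0 remainder 1
Reading remainders bottom-up:
= 10011011010101


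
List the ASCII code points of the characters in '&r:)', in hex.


String: '&r:)'  (4 characters)
Per-character ASCII lookup:
  '&': special character: '&' = 38 → 0x26
  'r': lowercase starts at 97: 'r' = 97 + 17 = 114 → 0x72
  ':': special character: ':' = 58 → 0x3A
  ')': special character: ')' = 41 → 0x29
= 0x26 0x72 0x3A 0x29


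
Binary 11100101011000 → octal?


Group into 3-bit groups: 011100101011000
  011 = 3
  100 = 4
  101 = 5
  011 = 3
  000 = 0
= 0o34530


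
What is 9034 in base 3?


Divide by 3 repeatedly:
9034 ÷ 3 = 3011 remainder 1
3011 ÷ 3 = 1003 remainder 2
1003 ÷ 3 = 334 remainder 1
334 ÷ 3 = 111 remainder 1
111 ÷ 3 = 37 remainder 0
37 ÷ 3 = 12 remainder 1
12 ÷ 3 = 4 remainder 0
4 ÷ 3 = 1 remainder 1
1 ÷ 3 = 0 remainder 1
Reading remainders bottom-up:
= 110101121


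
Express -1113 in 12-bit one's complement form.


Original: 010001011001
Invert all bits:
  bit 0: 0 → 1
  bit 1: 1 → 0
  bit 2: 0 → 1
  bit 3: 0 → 1
  bit 4: 0 → 1
  bit 5: 1 → 0
  bit 6: 0 → 1
  bit 7: 1 → 0
  bit 8: 1 → 0
  bit 9: 0 → 1
  bit 10: 0 → 1
  bit 11: 1 → 0
= 101110100110


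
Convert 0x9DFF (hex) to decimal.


Positional values:
Position 0: F × 16^0 = 15 × 1 = 15
Position 1: F × 16^1 = 15 × 16 = 240
Position 2: D × 16^2 = 13 × 256 = 3328
Position 3: 9 × 16^3 = 9 × 4096 = 36864
Sum = 15 + 240 + 3328 + 36864
= 40447


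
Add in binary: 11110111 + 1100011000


Align and add column by column (LSB to MSB, carry propagating):
  00011110111
+ 01100011000
  -----------
  col 0: 1 + 0 + 0 (carry in) = 1 → bit 1, carry out 0
  col 1: 1 + 0 + 0 (carry in) = 1 → bit 1, carry out 0
  col 2: 1 + 0 + 0 (carry in) = 1 → bit 1, carry out 0
  col 3: 0 + 1 + 0 (carry in) = 1 → bit 1, carry out 0
  col 4: 1 + 1 + 0 (carry in) = 2 → bit 0, carry out 1
  col 5: 1 + 0 + 1 (carry in) = 2 → bit 0, carry out 1
  col 6: 1 + 0 + 1 (carry in) = 2 → bit 0, carry out 1
  col 7: 1 + 0 + 1 (carry in) = 2 → bit 0, carry out 1
  col 8: 0 + 1 + 1 (carry in) = 2 → bit 0, carry out 1
  col 9: 0 + 1 + 1 (carry in) = 2 → bit 0, carry out 1
  col 10: 0 + 0 + 1 (carry in) = 1 → bit 1, carry out 0
Reading bits MSB→LSB: 10000001111
Strip leading zeros: 10000001111
= 10000001111


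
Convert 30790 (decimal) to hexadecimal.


Divide by 16 repeatedly:
30790 ÷ 16 = 1924 remainder 6 (6)
1924 ÷ 16 = 120 remainder 4 (4)
120 ÷ 16 = 7 remainder 8 (8)
7 ÷ 16 = 0 remainder 7 (7)
Reading remainders bottom-up:
= 0x7846


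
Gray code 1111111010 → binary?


Gray code: 1111111010
MSB stays the same: 1
Each subsequent bit = prev_binary XOR current_gray:
  B[1] = 1 XOR 1 = 0
  B[2] = 0 XOR 1 = 1
  B[3] = 1 XOR 1 = 0
  B[4] = 0 XOR 1 = 1
  B[5] = 1 XOR 1 = 0
  B[6] = 0 XOR 1 = 1
  B[7] = 1 XOR 0 = 1
  B[8] = 1 XOR 1 = 0
  B[9] = 0 XOR 0 = 0
= 1010101100 (684 decimal)


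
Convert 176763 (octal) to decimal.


Positional values:
Position 0: 3 × 8^0 = 3
Position 1: 6 × 8^1 = 48
Position 2: 7 × 8^2 = 448
Position 3: 6 × 8^3 = 3072
Position 4: 7 × 8^4 = 28672
Position 5: 1 × 8^5 = 32768
Sum = 3 + 48 + 448 + 3072 + 28672 + 32768
= 65011


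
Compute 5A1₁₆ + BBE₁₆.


Align and add column by column (LSB to MSB, each column mod 16 with carry):
  05A1
+ 0BBE
  ----
  col 0: 1(1) + E(14) + 0 (carry in) = 15 → F(15), carry out 0
  col 1: A(10) + B(11) + 0 (carry in) = 21 → 5(5), carry out 1
  col 2: 5(5) + B(11) + 1 (carry in) = 17 → 1(1), carry out 1
  col 3: 0(0) + 0(0) + 1 (carry in) = 1 → 1(1), carry out 0
Reading digits MSB→LSB: 115F
Strip leading zeros: 115F
= 0x115F


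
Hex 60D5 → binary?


Each hex digit → 4 binary bits:
  6 = 0110
  0 = 0000
  D = 1101
  5 = 0101
Concatenate: 0110 0000 1101 0101
= 0110000011010101


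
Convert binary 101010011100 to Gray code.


Binary: 101010011100
Gray code: G = B XOR (B >> 1)
B >> 1 = 010101001110
101010011100 XOR 010101001110:
  1 XOR 0 = 1
  0 XOR 1 = 1
  1 XOR 0 = 1
  0 XOR 1 = 1
  1 XOR 0 = 1
  0 XOR 1 = 1
  0 XOR 0 = 0
  1 XOR 0 = 1
  1 XOR 1 = 0
  1 XOR 1 = 0
  0 XOR 1 = 1
  0 XOR 0 = 0
= 111111010010


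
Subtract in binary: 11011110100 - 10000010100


Align and subtract column by column (LSB to MSB, borrowing when needed):
  11011110100
- 10000010100
  -----------
  col 0: (0 - 0 borrow-in) - 0 → 0 - 0 = 0, borrow out 0
  col 1: (0 - 0 borrow-in) - 0 → 0 - 0 = 0, borrow out 0
  col 2: (1 - 0 borrow-in) - 1 → 1 - 1 = 0, borrow out 0
  col 3: (0 - 0 borrow-in) - 0 → 0 - 0 = 0, borrow out 0
  col 4: (1 - 0 borrow-in) - 1 → 1 - 1 = 0, borrow out 0
  col 5: (1 - 0 borrow-in) - 0 → 1 - 0 = 1, borrow out 0
  col 6: (1 - 0 borrow-in) - 0 → 1 - 0 = 1, borrow out 0
  col 7: (1 - 0 borrow-in) - 0 → 1 - 0 = 1, borrow out 0
  col 8: (0 - 0 borrow-in) - 0 → 0 - 0 = 0, borrow out 0
  col 9: (1 - 0 borrow-in) - 0 → 1 - 0 = 1, borrow out 0
  col 10: (1 - 0 borrow-in) - 1 → 1 - 1 = 0, borrow out 0
Reading bits MSB→LSB: 01011100000
Strip leading zeros: 1011100000
= 1011100000


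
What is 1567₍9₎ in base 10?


Positional values (base 9):
  7 × 9^0 = 7 × 1 = 7
  6 × 9^1 = 6 × 9 = 54
  5 × 9^2 = 5 × 81 = 405
  1 × 9^3 = 1 × 729 = 729
Sum = 7 + 54 + 405 + 729
= 1195


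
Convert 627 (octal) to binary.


Each octal digit → 3 binary bits:
  6 = 110
  2 = 010
  7 = 111
Concatenate: 110 010 111
= 110010111


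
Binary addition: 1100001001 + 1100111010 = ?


Align and add column by column (LSB to MSB, carry propagating):
  01100001001
+ 01100111010
  -----------
  col 0: 1 + 0 + 0 (carry in) = 1 → bit 1, carry out 0
  col 1: 0 + 1 + 0 (carry in) = 1 → bit 1, carry out 0
  col 2: 0 + 0 + 0 (carry in) = 0 → bit 0, carry out 0
  col 3: 1 + 1 + 0 (carry in) = 2 → bit 0, carry out 1
  col 4: 0 + 1 + 1 (carry in) = 2 → bit 0, carry out 1
  col 5: 0 + 1 + 1 (carry in) = 2 → bit 0, carry out 1
  col 6: 0 + 0 + 1 (carry in) = 1 → bit 1, carry out 0
  col 7: 0 + 0 + 0 (carry in) = 0 → bit 0, carry out 0
  col 8: 1 + 1 + 0 (carry in) = 2 → bit 0, carry out 1
  col 9: 1 + 1 + 1 (carry in) = 3 → bit 1, carry out 1
  col 10: 0 + 0 + 1 (carry in) = 1 → bit 1, carry out 0
Reading bits MSB→LSB: 11001000011
Strip leading zeros: 11001000011
= 11001000011


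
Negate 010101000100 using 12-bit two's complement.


Original: 010101000100
Step 1 - Invert all bits: 101010111011
Step 2 - Add 1: 101010111011 + 1
= 101010111100 (represents -1348)


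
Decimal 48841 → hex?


Divide by 16 repeatedly:
48841 ÷ 16 = 3052 remainder 9 (9)
3052 ÷ 16 = 190 remainder 12 (C)
190 ÷ 16 = 11 remainder 14 (E)
11 ÷ 16 = 0 remainder 11 (B)
Reading remainders bottom-up:
= 0xBEC9


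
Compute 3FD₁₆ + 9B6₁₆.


Align and add column by column (LSB to MSB, each column mod 16 with carry):
  03FD
+ 09B6
  ----
  col 0: D(13) + 6(6) + 0 (carry in) = 19 → 3(3), carry out 1
  col 1: F(15) + B(11) + 1 (carry in) = 27 → B(11), carry out 1
  col 2: 3(3) + 9(9) + 1 (carry in) = 13 → D(13), carry out 0
  col 3: 0(0) + 0(0) + 0 (carry in) = 0 → 0(0), carry out 0
Reading digits MSB→LSB: 0DB3
Strip leading zeros: DB3
= 0xDB3


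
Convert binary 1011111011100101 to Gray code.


Binary: 1011111011100101
Gray code: G = B XOR (B >> 1)
B >> 1 = 0101111101110010
1011111011100101 XOR 0101111101110010:
  1 XOR 0 = 1
  0 XOR 1 = 1
  1 XOR 0 = 1
  1 XOR 1 = 0
  1 XOR 1 = 0
  1 XOR 1 = 0
  1 XOR 1 = 0
  0 XOR 1 = 1
  1 XOR 0 = 1
  1 XOR 1 = 0
  1 XOR 1 = 0
  0 XOR 1 = 1
  0 XOR 0 = 0
  1 XOR 0 = 1
  0 XOR 1 = 1
  1 XOR 0 = 1
= 1110000110010111


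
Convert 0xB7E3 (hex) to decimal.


Positional values:
Position 0: 3 × 16^0 = 3 × 1 = 3
Position 1: E × 16^1 = 14 × 16 = 224
Position 2: 7 × 16^2 = 7 × 256 = 1792
Position 3: B × 16^3 = 11 × 4096 = 45056
Sum = 3 + 224 + 1792 + 45056
= 47075


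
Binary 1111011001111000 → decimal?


Positional values:
Bit 3: 1 × 2^3 = 8
Bit 4: 1 × 2^4 = 16
Bit 5: 1 × 2^5 = 32
Bit 6: 1 × 2^6 = 64
Bit 9: 1 × 2^9 = 512
Bit 10: 1 × 2^10 = 1024
Bit 12: 1 × 2^12 = 4096
Bit 13: 1 × 2^13 = 8192
Bit 14: 1 × 2^14 = 16384
Bit 15: 1 × 2^15 = 32768
Sum = 8 + 16 + 32 + 64 + 512 + 1024 + 4096 + 8192 + 16384 + 32768
= 63096


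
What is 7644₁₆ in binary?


Each hex digit → 4 binary bits:
  7 = 0111
  6 = 0110
  4 = 0100
  4 = 0100
Concatenate: 0111 0110 0100 0100
= 0111011001000100


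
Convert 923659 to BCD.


Each digit → 4-bit binary:
  9 → 1001
  2 → 0010
  3 → 0011
  6 → 0110
  5 → 0101
  9 → 1001
= 1001 0010 0011 0110 0101 1001


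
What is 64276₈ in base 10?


Positional values:
Position 0: 6 × 8^0 = 6
Position 1: 7 × 8^1 = 56
Position 2: 2 × 8^2 = 128
Position 3: 4 × 8^3 = 2048
Position 4: 6 × 8^4 = 24576
Sum = 6 + 56 + 128 + 2048 + 24576
= 26814


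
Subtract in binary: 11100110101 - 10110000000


Align and subtract column by column (LSB to MSB, borrowing when needed):
  11100110101
- 10110000000
  -----------
  col 0: (1 - 0 borrow-in) - 0 → 1 - 0 = 1, borrow out 0
  col 1: (0 - 0 borrow-in) - 0 → 0 - 0 = 0, borrow out 0
  col 2: (1 - 0 borrow-in) - 0 → 1 - 0 = 1, borrow out 0
  col 3: (0 - 0 borrow-in) - 0 → 0 - 0 = 0, borrow out 0
  col 4: (1 - 0 borrow-in) - 0 → 1 - 0 = 1, borrow out 0
  col 5: (1 - 0 borrow-in) - 0 → 1 - 0 = 1, borrow out 0
  col 6: (0 - 0 borrow-in) - 0 → 0 - 0 = 0, borrow out 0
  col 7: (0 - 0 borrow-in) - 1 → borrow from next column: (0+2) - 1 = 1, borrow out 1
  col 8: (1 - 1 borrow-in) - 1 → borrow from next column: (0+2) - 1 = 1, borrow out 1
  col 9: (1 - 1 borrow-in) - 0 → 0 - 0 = 0, borrow out 0
  col 10: (1 - 0 borrow-in) - 1 → 1 - 1 = 0, borrow out 0
Reading bits MSB→LSB: 00110110101
Strip leading zeros: 110110101
= 110110101


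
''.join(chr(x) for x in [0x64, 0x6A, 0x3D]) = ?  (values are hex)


Codes (hex): 0x64 0x6A 0x3D
Per-code ASCII lookup:
  0x64 = 100  (range 97-122: lowercase, 100 - 97 = 3) → 'd'
  0x6A = 106  (range 97-122: lowercase, 106 - 97 = 9) → 'j'
  0x3D = 61  (special character) → '='
= 'dj='


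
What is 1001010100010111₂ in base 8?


Group into 3-bit groups: 001001010100010111
  001 = 1
  001 = 1
  010 = 2
  100 = 4
  010 = 2
  111 = 7
= 0o112427


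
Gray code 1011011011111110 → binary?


Gray code: 1011011011111110
MSB stays the same: 1
Each subsequent bit = prev_binary XOR current_gray:
  B[1] = 1 XOR 0 = 1
  B[2] = 1 XOR 1 = 0
  B[3] = 0 XOR 1 = 1
  B[4] = 1 XOR 0 = 1
  B[5] = 1 XOR 1 = 0
  B[6] = 0 XOR 1 = 1
  B[7] = 1 XOR 0 = 1
  B[8] = 1 XOR 1 = 0
  B[9] = 0 XOR 1 = 1
  B[10] = 1 XOR 1 = 0
  B[11] = 0 XOR 1 = 1
  B[12] = 1 XOR 1 = 0
  B[13] = 0 XOR 1 = 1
  B[14] = 1 XOR 1 = 0
  B[15] = 0 XOR 0 = 0
= 1101101101010100 (56148 decimal)


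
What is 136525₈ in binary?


Each octal digit → 3 binary bits:
  1 = 001
  3 = 011
  6 = 110
  5 = 101
  2 = 010
  5 = 101
Concatenate: 001 011 110 101 010 101
= 001011110101010101


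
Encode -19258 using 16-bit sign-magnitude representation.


Sign bit: 1 (negative)
Magnitude: 19258 = 100101100111010
= 1100101100111010


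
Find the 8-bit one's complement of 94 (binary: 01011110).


Original: 01011110
Invert all bits:
  bit 0: 0 → 1
  bit 1: 1 → 0
  bit 2: 0 → 1
  bit 3: 1 → 0
  bit 4: 1 → 0
  bit 5: 1 → 0
  bit 6: 1 → 0
  bit 7: 0 → 1
= 10100001


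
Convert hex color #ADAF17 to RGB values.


Hex: #ADAF17
R = AD₁₆ = 173
G = AF₁₆ = 175
B = 17₁₆ = 23
= RGB(173, 175, 23)


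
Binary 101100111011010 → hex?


Group into 4-bit nibbles: 0101100111011010
  0101 = 5
  1001 = 9
  1101 = D
  1010 = A
= 0x59DA


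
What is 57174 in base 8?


Divide by 8 repeatedly:
57174 ÷ 8 = 7146 remainder 6
7146 ÷ 8 = 893 remainder 2
893 ÷ 8 = 111 remainder 5
111 ÷ 8 = 13 remainder 7
13 ÷ 8 = 1 remainder 5
1 ÷ 8 = 0 remainder 1
Reading remainders bottom-up:
= 0o157526


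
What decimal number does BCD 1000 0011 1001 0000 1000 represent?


Each 4-bit group → digit:
  1000 → 8
  0011 → 3
  1001 → 9
  0000 → 0
  1000 → 8
= 83908


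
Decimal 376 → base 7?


Divide by 7 repeatedly:
376 ÷ 7 = 53 remainder 5
53 ÷ 7 = 7 remainder 4
7 ÷ 7 = 1 remainder 0
1 ÷ 7 = 0 remainder 1
Reading remainders bottom-up:
= 1045


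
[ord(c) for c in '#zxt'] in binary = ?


String: '#zxt'  (4 characters)
Per-character ASCII lookup:
  '#': special character: '#' = 35 → 100011
  'z': lowercase starts at 97: 'z' = 97 + 25 = 122 → 1111010
  'x': lowercase starts at 97: 'x' = 97 + 23 = 120 → 1111000
  't': lowercase starts at 97: 't' = 97 + 19 = 116 → 1110100
= 100011 1111010 1111000 1110100


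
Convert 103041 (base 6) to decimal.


Positional values (base 6):
  1 × 6^0 = 1 × 1 = 1
  4 × 6^1 = 4 × 6 = 24
  0 × 6^2 = 0 × 36 = 0
  3 × 6^3 = 3 × 216 = 648
  0 × 6^4 = 0 × 1296 = 0
  1 × 6^5 = 1 × 7776 = 7776
Sum = 1 + 24 + 0 + 648 + 0 + 7776
= 8449


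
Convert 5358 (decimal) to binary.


Divide by 2 repeatedly:
5358 ÷ 2 = 2679 remainder 0
2679 ÷ 2 = 1339 remainder 1
1339 ÷ 2 = 669 remainder 1
669 ÷ 2 = 334 remainder 1
334 ÷ 2 = 167 remainder 0
167 ÷ 2 = 83 remainder 1
83 ÷ 2 = 41 remainder 1
41 ÷ 2 = 20 remainder 1
20 ÷ 2 = 10 remainder 0
10 ÷ 2 = 5 remainder 0
5 ÷ 2 = 2 remainder 1
2 ÷ 2 = 1 remainder 0
1 ÷ 2 = 0 remainder 1
Reading remainders bottom-up:
= 1010011101110


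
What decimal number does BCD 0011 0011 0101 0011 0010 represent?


Each 4-bit group → digit:
  0011 → 3
  0011 → 3
  0101 → 5
  0011 → 3
  0010 → 2
= 33532


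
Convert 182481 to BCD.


Each digit → 4-bit binary:
  1 → 0001
  8 → 1000
  2 → 0010
  4 → 0100
  8 → 1000
  1 → 0001
= 0001 1000 0010 0100 1000 0001


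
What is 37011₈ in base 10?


Positional values:
Position 0: 1 × 8^0 = 1
Position 1: 1 × 8^1 = 8
Position 2: 0 × 8^2 = 0
Position 3: 7 × 8^3 = 3584
Position 4: 3 × 8^4 = 12288
Sum = 1 + 8 + 0 + 3584 + 12288
= 15881


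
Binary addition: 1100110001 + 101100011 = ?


Align and add column by column (LSB to MSB, carry propagating):
  01100110001
+ 00101100011
  -----------
  col 0: 1 + 1 + 0 (carry in) = 2 → bit 0, carry out 1
  col 1: 0 + 1 + 1 (carry in) = 2 → bit 0, carry out 1
  col 2: 0 + 0 + 1 (carry in) = 1 → bit 1, carry out 0
  col 3: 0 + 0 + 0 (carry in) = 0 → bit 0, carry out 0
  col 4: 1 + 0 + 0 (carry in) = 1 → bit 1, carry out 0
  col 5: 1 + 1 + 0 (carry in) = 2 → bit 0, carry out 1
  col 6: 0 + 1 + 1 (carry in) = 2 → bit 0, carry out 1
  col 7: 0 + 0 + 1 (carry in) = 1 → bit 1, carry out 0
  col 8: 1 + 1 + 0 (carry in) = 2 → bit 0, carry out 1
  col 9: 1 + 0 + 1 (carry in) = 2 → bit 0, carry out 1
  col 10: 0 + 0 + 1 (carry in) = 1 → bit 1, carry out 0
Reading bits MSB→LSB: 10010010100
Strip leading zeros: 10010010100
= 10010010100


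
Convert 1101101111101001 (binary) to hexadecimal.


Group into 4-bit nibbles: 1101101111101001
  1101 = D
  1011 = B
  1110 = E
  1001 = 9
= 0xDBE9


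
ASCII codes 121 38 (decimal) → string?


Codes (decimal): 121 38
Per-code ASCII lookup:
  121  (range 97-122: lowercase, 121 - 97 = 24) → 'y'
  38  (special character) → '&'
= 'y&'


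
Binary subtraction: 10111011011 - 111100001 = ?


Align and subtract column by column (LSB to MSB, borrowing when needed):
  10111011011
- 00111100001
  -----------
  col 0: (1 - 0 borrow-in) - 1 → 1 - 1 = 0, borrow out 0
  col 1: (1 - 0 borrow-in) - 0 → 1 - 0 = 1, borrow out 0
  col 2: (0 - 0 borrow-in) - 0 → 0 - 0 = 0, borrow out 0
  col 3: (1 - 0 borrow-in) - 0 → 1 - 0 = 1, borrow out 0
  col 4: (1 - 0 borrow-in) - 0 → 1 - 0 = 1, borrow out 0
  col 5: (0 - 0 borrow-in) - 1 → borrow from next column: (0+2) - 1 = 1, borrow out 1
  col 6: (1 - 1 borrow-in) - 1 → borrow from next column: (0+2) - 1 = 1, borrow out 1
  col 7: (1 - 1 borrow-in) - 1 → borrow from next column: (0+2) - 1 = 1, borrow out 1
  col 8: (1 - 1 borrow-in) - 1 → borrow from next column: (0+2) - 1 = 1, borrow out 1
  col 9: (0 - 1 borrow-in) - 0 → borrow from next column: (-1+2) - 0 = 1, borrow out 1
  col 10: (1 - 1 borrow-in) - 0 → 0 - 0 = 0, borrow out 0
Reading bits MSB→LSB: 01111111010
Strip leading zeros: 1111111010
= 1111111010


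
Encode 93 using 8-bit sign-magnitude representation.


Sign bit: 0 (positive)
Magnitude: 93 = 1011101
= 01011101


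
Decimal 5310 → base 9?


Divide by 9 repeatedly:
5310 ÷ 9 = 590 remainder 0
590 ÷ 9 = 65 remainder 5
65 ÷ 9 = 7 remainder 2
7 ÷ 9 = 0 remainder 7
Reading remainders bottom-up:
= 7250


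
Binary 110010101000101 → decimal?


Positional values:
Bit 0: 1 × 2^0 = 1
Bit 2: 1 × 2^2 = 4
Bit 6: 1 × 2^6 = 64
Bit 8: 1 × 2^8 = 256
Bit 10: 1 × 2^10 = 1024
Bit 13: 1 × 2^13 = 8192
Bit 14: 1 × 2^14 = 16384
Sum = 1 + 4 + 64 + 256 + 1024 + 8192 + 16384
= 25925


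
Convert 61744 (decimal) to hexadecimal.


Divide by 16 repeatedly:
61744 ÷ 16 = 3859 remainder 0 (0)
3859 ÷ 16 = 241 remainder 3 (3)
241 ÷ 16 = 15 remainder 1 (1)
15 ÷ 16 = 0 remainder 15 (F)
Reading remainders bottom-up:
= 0xF130


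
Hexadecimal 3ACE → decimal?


Positional values:
Position 0: E × 16^0 = 14 × 1 = 14
Position 1: C × 16^1 = 12 × 16 = 192
Position 2: A × 16^2 = 10 × 256 = 2560
Position 3: 3 × 16^3 = 3 × 4096 = 12288
Sum = 14 + 192 + 2560 + 12288
= 15054


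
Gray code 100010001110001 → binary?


Gray code: 100010001110001
MSB stays the same: 1
Each subsequent bit = prev_binary XOR current_gray:
  B[1] = 1 XOR 0 = 1
  B[2] = 1 XOR 0 = 1
  B[3] = 1 XOR 0 = 1
  B[4] = 1 XOR 1 = 0
  B[5] = 0 XOR 0 = 0
  B[6] = 0 XOR 0 = 0
  B[7] = 0 XOR 0 = 0
  B[8] = 0 XOR 1 = 1
  B[9] = 1 XOR 1 = 0
  B[10] = 0 XOR 1 = 1
  B[11] = 1 XOR 0 = 1
  B[12] = 1 XOR 0 = 1
  B[13] = 1 XOR 0 = 1
  B[14] = 1 XOR 1 = 0
= 111100001011110 (30814 decimal)


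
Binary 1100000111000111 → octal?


Group into 3-bit groups: 001100000111000111
  001 = 1
  100 = 4
  000 = 0
  111 = 7
  000 = 0
  111 = 7
= 0o140707


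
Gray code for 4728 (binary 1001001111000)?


Binary: 1001001111000
Gray code: G = B XOR (B >> 1)
B >> 1 = 0100100111100
1001001111000 XOR 0100100111100:
  1 XOR 0 = 1
  0 XOR 1 = 1
  0 XOR 0 = 0
  1 XOR 0 = 1
  0 XOR 1 = 1
  0 XOR 0 = 0
  1 XOR 0 = 1
  1 XOR 1 = 0
  1 XOR 1 = 0
  1 XOR 1 = 0
  0 XOR 1 = 1
  0 XOR 0 = 0
  0 XOR 0 = 0
= 1101101000100


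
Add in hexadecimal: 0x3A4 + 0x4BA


Align and add column by column (LSB to MSB, each column mod 16 with carry):
  03A4
+ 04BA
  ----
  col 0: 4(4) + A(10) + 0 (carry in) = 14 → E(14), carry out 0
  col 1: A(10) + B(11) + 0 (carry in) = 21 → 5(5), carry out 1
  col 2: 3(3) + 4(4) + 1 (carry in) = 8 → 8(8), carry out 0
  col 3: 0(0) + 0(0) + 0 (carry in) = 0 → 0(0), carry out 0
Reading digits MSB→LSB: 085E
Strip leading zeros: 85E
= 0x85E


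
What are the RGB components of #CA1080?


Hex: #CA1080
R = CA₁₆ = 202
G = 10₁₆ = 16
B = 80₁₆ = 128
= RGB(202, 16, 128)


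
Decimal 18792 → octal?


Divide by 8 repeatedly:
18792 ÷ 8 = 2349 remainder 0
2349 ÷ 8 = 293 remainder 5
293 ÷ 8 = 36 remainder 5
36 ÷ 8 = 4 remainder 4
4 ÷ 8 = 0 remainder 4
Reading remainders bottom-up:
= 0o44550


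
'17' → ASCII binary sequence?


String: '17'  (2 characters)
Per-character ASCII lookup:
  '1': digits start at 48: '1' = 48 + 1 = 49 → 110001
  '7': digits start at 48: '7' = 48 + 7 = 55 → 110111
= 110001 110111


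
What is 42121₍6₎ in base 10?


Positional values (base 6):
  1 × 6^0 = 1 × 1 = 1
  2 × 6^1 = 2 × 6 = 12
  1 × 6^2 = 1 × 36 = 36
  2 × 6^3 = 2 × 216 = 432
  4 × 6^4 = 4 × 1296 = 5184
Sum = 1 + 12 + 36 + 432 + 5184
= 5665


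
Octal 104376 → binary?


Each octal digit → 3 binary bits:
  1 = 001
  0 = 000
  4 = 100
  3 = 011
  7 = 111
  6 = 110
Concatenate: 001 000 100 011 111 110
= 001000100011111110


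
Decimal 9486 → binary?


Divide by 2 repeatedly:
9486 ÷ 2 = 4743 remainder 0
4743 ÷ 2 = 2371 remainder 1
2371 ÷ 2 = 1185 remainder 1
1185 ÷ 2 = 592 remainder 1
592 ÷ 2 = 296 remainder 0
296 ÷ 2 = 148 remainder 0
148 ÷ 2 = 74 remainder 0
74 ÷ 2 = 37 remainder 0
37 ÷ 2 = 18 remainder 1
18 ÷ 2 = 9 remainder 0
9 ÷ 2 = 4 remainder 1
4 ÷ 2 = 2 remainder 0
2 ÷ 2 = 1 remainder 0
1 ÷ 2 = 0 remainder 1
Reading remainders bottom-up:
= 10010100001110


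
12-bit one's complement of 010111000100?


Original: 010111000100
Invert all bits:
  bit 0: 0 → 1
  bit 1: 1 → 0
  bit 2: 0 → 1
  bit 3: 1 → 0
  bit 4: 1 → 0
  bit 5: 1 → 0
  bit 6: 0 → 1
  bit 7: 0 → 1
  bit 8: 0 → 1
  bit 9: 1 → 0
  bit 10: 0 → 1
  bit 11: 0 → 1
= 101000111011


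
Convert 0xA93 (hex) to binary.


Each hex digit → 4 binary bits:
  A = 1010
  9 = 1001
  3 = 0011
Concatenate: 1010 1001 0011
= 101010010011


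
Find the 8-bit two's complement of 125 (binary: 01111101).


Original: 01111101
Step 1 - Invert all bits: 10000010
Step 2 - Add 1: 10000010 + 1
= 10000011 (represents -125)


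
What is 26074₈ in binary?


Each octal digit → 3 binary bits:
  2 = 010
  6 = 110
  0 = 000
  7 = 111
  4 = 100
Concatenate: 010 110 000 111 100
= 010110000111100


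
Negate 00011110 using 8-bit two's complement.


Original: 00011110
Step 1 - Invert all bits: 11100001
Step 2 - Add 1: 11100001 + 1
= 11100010 (represents -30)


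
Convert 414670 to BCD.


Each digit → 4-bit binary:
  4 → 0100
  1 → 0001
  4 → 0100
  6 → 0110
  7 → 0111
  0 → 0000
= 0100 0001 0100 0110 0111 0000


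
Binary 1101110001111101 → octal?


Group into 3-bit groups: 001101110001111101
  001 = 1
  101 = 5
  110 = 6
  001 = 1
  111 = 7
  101 = 5
= 0o156175


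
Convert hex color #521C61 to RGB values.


Hex: #521C61
R = 52₁₆ = 82
G = 1C₁₆ = 28
B = 61₁₆ = 97
= RGB(82, 28, 97)


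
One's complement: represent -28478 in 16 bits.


Original: 0110111100111110
Invert all bits:
  bit 0: 0 → 1
  bit 1: 1 → 0
  bit 2: 1 → 0
  bit 3: 0 → 1
  bit 4: 1 → 0
  bit 5: 1 → 0
  bit 6: 1 → 0
  bit 7: 1 → 0
  bit 8: 0 → 1
  bit 9: 0 → 1
  bit 10: 1 → 0
  bit 11: 1 → 0
  bit 12: 1 → 0
  bit 13: 1 → 0
  bit 14: 1 → 0
  bit 15: 0 → 1
= 1001000011000001
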